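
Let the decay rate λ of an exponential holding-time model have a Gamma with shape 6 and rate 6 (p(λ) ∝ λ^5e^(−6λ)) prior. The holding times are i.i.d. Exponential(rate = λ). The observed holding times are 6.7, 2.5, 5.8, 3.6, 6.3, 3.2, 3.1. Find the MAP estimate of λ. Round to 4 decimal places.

λ̂_MAP = 0.3226

The Exponential(rate=λ) likelihood is ∝ λ^n e^(−λΣtᵢ). Here n = 7 and Σtᵢ = 6.7 + 2.5 + 5.8 + 3.6 + 6.3 + 3.2 + 3.1 = 31.2.
Posterior ∝ λ^5e^(−6λ) · λ^7e^(−31.2λ) = λ^12e^(−37.2λ), i.e. Gamma(13, 37.2).
Mode = (a−1)/b = 12/37.2 ≈ 0.3226.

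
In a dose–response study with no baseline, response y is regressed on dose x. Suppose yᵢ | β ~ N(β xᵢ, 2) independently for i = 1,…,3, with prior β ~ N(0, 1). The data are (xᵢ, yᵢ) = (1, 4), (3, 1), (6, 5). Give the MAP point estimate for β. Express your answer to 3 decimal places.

log p(β | y) = −Σ(yᵢ − βxᵢ)²/(2·2) − β²/(2·1) + const.
Setting the derivative to zero: Σxᵢ(yᵢ − βxᵢ)/2 − β/1 = 0, so β = Σxᵢyᵢ / (Σxᵢ² + σ²/τ²).
Σxᵢyᵢ = 1·4 + 3·1 + 6·5 = 37; Σxᵢ² = 46; σ²/τ² = 2.
β̂_MAP = 37 / (46 + 2) = 37/48 ≈ 0.771.

β̂_MAP = 0.771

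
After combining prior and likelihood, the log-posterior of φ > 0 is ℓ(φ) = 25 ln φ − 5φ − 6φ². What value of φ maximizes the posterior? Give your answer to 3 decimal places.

φ̂_MAP = 1.250

ℓ'(φ) = 25/φ − 5 − 12φ. Setting this to zero and multiplying by φ: 12φ² + 5φ − 25 = 0.
φ = (−5 + √(5² + 4·12·25)) / (2·12) = (−5 + √1225) / 24 = (−5 + 35)/24 = 5/4.
ℓ''(φ) = −25/φ² − 12 < 0, confirming a maximum.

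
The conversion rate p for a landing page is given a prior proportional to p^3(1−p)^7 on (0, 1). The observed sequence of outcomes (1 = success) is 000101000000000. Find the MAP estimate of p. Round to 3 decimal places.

The prior density ∝ p^3(1−p)^7 is the kernel of Beta(4, 8).
Data: 2 successes in 15 trials (from the sequence). The binomial likelihood contributes p^2(1−p)^13, so the posterior is Beta(4+2, 8+13) = Beta(6, 21).
For Beta(a, b) with a, b > 1 the mode is (a−1)/(a+b−2) = 5/25 ≈ 0.200.

p̂_MAP = 0.200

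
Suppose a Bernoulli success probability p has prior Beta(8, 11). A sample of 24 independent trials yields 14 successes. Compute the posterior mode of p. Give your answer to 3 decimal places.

Prior: Beta(8, 11).
Data: 14 successes in 24 trials. The binomial likelihood contributes p^14(1−p)^10, so the posterior is Beta(8+14, 11+10) = Beta(22, 21).
For Beta(a, b) with a, b > 1 the mode is (a−1)/(a+b−2) = 21/41 ≈ 0.512.

p̂_MAP = 0.512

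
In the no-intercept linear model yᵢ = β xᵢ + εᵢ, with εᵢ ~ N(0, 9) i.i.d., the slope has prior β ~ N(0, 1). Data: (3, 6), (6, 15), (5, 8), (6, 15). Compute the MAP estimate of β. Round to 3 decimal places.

log p(β | y) = −Σ(yᵢ − βxᵢ)²/(2·9) − β²/(2·1) + const.
Setting the derivative to zero: Σxᵢ(yᵢ − βxᵢ)/9 − β/1 = 0, so β = Σxᵢyᵢ / (Σxᵢ² + σ²/τ²).
Σxᵢyᵢ = 3·6 + 6·15 + 5·8 + 6·15 = 238; Σxᵢ² = 106; σ²/τ² = 9.
β̂_MAP = 238 / (106 + 9) = 238/115 ≈ 2.070.

β̂_MAP = 2.070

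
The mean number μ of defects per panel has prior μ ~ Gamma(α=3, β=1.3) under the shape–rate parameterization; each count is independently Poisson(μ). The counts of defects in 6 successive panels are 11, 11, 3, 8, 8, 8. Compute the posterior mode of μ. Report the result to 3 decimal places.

Σxᵢ = 11+11+3+8+8+8 = 49, with n = 6.
Posterior ∝ μ^2e^(−1.3μ) · μ^49e^(−6μ) = μ^51e^(−7.3μ), i.e. Gamma(shape=52, rate=7.3).
The mode of a Gamma(a, b) with a ≥ 1 (shape–rate) is (a−1)/b = 51/7.3 ≈ 6.986.

μ̂_MAP = 6.986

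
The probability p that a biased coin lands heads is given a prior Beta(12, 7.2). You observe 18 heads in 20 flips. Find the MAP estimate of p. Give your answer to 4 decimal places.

p̂_MAP = 0.7796

Prior: Beta(12, 7.2).
Data: 18 successes in 20 trials. The binomial likelihood contributes p^18(1−p)^2, so the posterior is Beta(12+18, 7.2+2) = Beta(30, 9.2).
For Beta(a, b) with a, b > 1 the mode is (a−1)/(a+b−2) = 29/37.2 ≈ 0.7796.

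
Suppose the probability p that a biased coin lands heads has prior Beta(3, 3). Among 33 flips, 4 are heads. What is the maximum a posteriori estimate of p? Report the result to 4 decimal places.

p̂_MAP = 0.1622

Prior: Beta(3, 3).
Data: 4 successes in 33 trials. The binomial likelihood contributes p^4(1−p)^29, so the posterior is Beta(3+4, 3+29) = Beta(7, 32).
For Beta(a, b) with a, b > 1 the mode is (a−1)/(a+b−2) = 6/37 ≈ 0.1622.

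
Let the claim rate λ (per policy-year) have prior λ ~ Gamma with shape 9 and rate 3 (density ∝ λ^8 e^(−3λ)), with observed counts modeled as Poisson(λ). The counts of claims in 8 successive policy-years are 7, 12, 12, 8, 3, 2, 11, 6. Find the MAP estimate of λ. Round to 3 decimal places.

Σxᵢ = 7+12+12+8+3+2+11+6 = 61, with n = 8.
Posterior ∝ λ^8e^(−3λ) · λ^61e^(−8λ) = λ^69e^(−11λ), i.e. Gamma(shape=70, rate=11).
The mode of a Gamma(a, b) with a ≥ 1 (shape–rate) is (a−1)/b = 69/11 ≈ 6.273.

λ̂_MAP = 6.273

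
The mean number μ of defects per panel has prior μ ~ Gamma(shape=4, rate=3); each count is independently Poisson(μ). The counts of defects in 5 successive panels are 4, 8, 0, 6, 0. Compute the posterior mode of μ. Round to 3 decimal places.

μ̂_MAP = 2.625

Σxᵢ = 4+8+0+6+0 = 18, with n = 5.
Posterior ∝ μ^3e^(−3μ) · μ^18e^(−5μ) = μ^21e^(−8μ), i.e. Gamma(shape=22, rate=8).
The mode of a Gamma(a, b) with a ≥ 1 (shape–rate) is (a−1)/b = 21/8 ≈ 2.625.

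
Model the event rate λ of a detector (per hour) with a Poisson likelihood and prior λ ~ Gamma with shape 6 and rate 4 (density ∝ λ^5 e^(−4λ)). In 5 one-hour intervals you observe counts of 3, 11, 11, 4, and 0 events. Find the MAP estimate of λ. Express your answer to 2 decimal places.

λ̂_MAP = 3.78

Σxᵢ = 3+11+11+4+0 = 29, with n = 5.
Posterior ∝ λ^5e^(−4λ) · λ^29e^(−5λ) = λ^34e^(−9λ), i.e. Gamma(shape=35, rate=9).
The mode of a Gamma(a, b) with a ≥ 1 (shape–rate) is (a−1)/b = 34/9 ≈ 3.78.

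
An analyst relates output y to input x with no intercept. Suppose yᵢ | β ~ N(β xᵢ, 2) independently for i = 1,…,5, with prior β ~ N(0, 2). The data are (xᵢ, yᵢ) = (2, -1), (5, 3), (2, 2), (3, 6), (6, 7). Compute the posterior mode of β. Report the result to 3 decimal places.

β̂_MAP = 0.975

log p(β | y) = −Σ(yᵢ − βxᵢ)²/(2·2) − β²/(2·2) + const.
Setting the derivative to zero: Σxᵢ(yᵢ − βxᵢ)/2 − β/2 = 0, so β = Σxᵢyᵢ / (Σxᵢ² + σ²/τ²).
Σxᵢyᵢ = 2·(-1) + 5·3 + 2·2 + 3·6 + 6·7 = 77; Σxᵢ² = 78; σ²/τ² = 1.
β̂_MAP = 77 / (78 + 1) = 77/79 ≈ 0.975.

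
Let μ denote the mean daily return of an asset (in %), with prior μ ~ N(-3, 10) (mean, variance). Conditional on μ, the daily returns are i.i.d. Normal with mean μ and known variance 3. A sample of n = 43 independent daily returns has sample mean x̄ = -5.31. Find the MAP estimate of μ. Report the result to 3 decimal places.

n = 43, x̄ = -5.31.
For a Normal prior and Normal likelihood with known variance, the posterior is Normal; its mode equals its mean, the precision-weighted average.
Prior precision 1/σ₀² = 1/10 = 0.1; data precision n/σ² = 43/3.
μ̂ = (0.1·(-3) + (43/3)·(-5.31)) / (0.1 + 43/3) = (-76.41)/(433/30) = -22923/4330 ≈ -5.294.

μ̂_MAP = -5.294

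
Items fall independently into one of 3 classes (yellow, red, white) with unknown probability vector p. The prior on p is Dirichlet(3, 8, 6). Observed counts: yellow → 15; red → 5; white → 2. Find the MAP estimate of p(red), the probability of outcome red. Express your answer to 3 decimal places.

MAP estimate of p(red) = 0.333

The posterior is Dirichlet(αᵢ + nᵢ) = Dirichlet(18, 13, 8).
For a Dirichlet(a₁,…,a_K) with all aᵢ > 1, the mode has j-th component (aⱼ − 1)/(Σaᵢ − K).
Here Σaᵢ = 39 and K = 3, so p(red) = (13 − 1)/(39 − 3) = 12/36 ≈ 0.333.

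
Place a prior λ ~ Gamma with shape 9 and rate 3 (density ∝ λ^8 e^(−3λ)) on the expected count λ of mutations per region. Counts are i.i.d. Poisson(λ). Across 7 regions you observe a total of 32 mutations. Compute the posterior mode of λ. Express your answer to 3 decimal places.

λ̂_MAP = 4.000

Σxᵢ = 32, n = 7.
Posterior ∝ λ^8e^(−3λ) · λ^32e^(−7λ) = λ^40e^(−10λ), i.e. Gamma(shape=41, rate=10).
The mode of a Gamma(a, b) with a ≥ 1 (shape–rate) is (a−1)/b = 40/10 ≈ 4.000.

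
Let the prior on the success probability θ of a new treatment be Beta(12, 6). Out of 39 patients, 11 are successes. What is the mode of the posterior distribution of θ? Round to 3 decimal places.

θ̂_MAP = 0.400

Prior: Beta(12, 6).
Data: 11 successes in 39 trials. The binomial likelihood contributes θ^11(1−θ)^28, so the posterior is Beta(12+11, 6+28) = Beta(23, 34).
For Beta(a, b) with a, b > 1 the mode is (a−1)/(a+b−2) = 22/55 ≈ 0.400.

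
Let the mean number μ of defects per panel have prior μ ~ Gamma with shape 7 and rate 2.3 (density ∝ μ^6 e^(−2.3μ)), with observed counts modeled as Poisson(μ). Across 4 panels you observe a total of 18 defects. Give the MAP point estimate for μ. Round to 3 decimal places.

Σxᵢ = 18, n = 4.
Posterior ∝ μ^6e^(−2.3μ) · μ^18e^(−4μ) = μ^24e^(−6.3μ), i.e. Gamma(shape=25, rate=6.3).
The mode of a Gamma(a, b) with a ≥ 1 (shape–rate) is (a−1)/b = 24/6.3 ≈ 3.810.

μ̂_MAP = 3.810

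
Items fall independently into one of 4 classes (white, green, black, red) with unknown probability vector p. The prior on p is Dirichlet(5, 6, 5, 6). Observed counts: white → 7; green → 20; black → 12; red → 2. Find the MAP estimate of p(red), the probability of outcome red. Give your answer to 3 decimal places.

The posterior is Dirichlet(αᵢ + nᵢ) = Dirichlet(12, 26, 17, 8).
For a Dirichlet(a₁,…,a_K) with all aᵢ > 1, the mode has j-th component (aⱼ − 1)/(Σaᵢ − K).
Here Σaᵢ = 63 and K = 4, so p(red) = (8 − 1)/(63 − 4) = 7/59 ≈ 0.119.

MAP estimate of p(red) = 0.119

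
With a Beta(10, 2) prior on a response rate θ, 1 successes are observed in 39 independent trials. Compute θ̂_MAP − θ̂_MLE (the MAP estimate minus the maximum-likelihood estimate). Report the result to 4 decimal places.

MAP − MLE = 0.1784

Posterior is Beta(11, 40); MAP = (11−1)/(51−2) = 10/49 ≈ 0.20408.
MLE ignores the prior: θ̂_MLE = k/n = 1/39 ≈ 0.02564.
Difference = 10/49 − 1/39 = 341/1911 ≈ 0.1784.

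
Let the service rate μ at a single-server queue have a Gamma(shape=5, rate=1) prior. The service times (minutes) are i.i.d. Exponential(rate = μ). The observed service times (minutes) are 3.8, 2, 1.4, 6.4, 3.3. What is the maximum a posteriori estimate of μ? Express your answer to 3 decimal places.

The Exponential(rate=μ) likelihood is ∝ μ^n e^(−μΣtᵢ). Here n = 5 and Σtᵢ = 3.8 + 2 + 1.4 + 6.4 + 3.3 = 16.9.
Posterior ∝ μ^4e^(−1μ) · μ^5e^(−16.9μ) = μ^9e^(−17.9μ), i.e. Gamma(10, 17.9).
Mode = (a−1)/b = 9/17.9 ≈ 0.503.

μ̂_MAP = 0.503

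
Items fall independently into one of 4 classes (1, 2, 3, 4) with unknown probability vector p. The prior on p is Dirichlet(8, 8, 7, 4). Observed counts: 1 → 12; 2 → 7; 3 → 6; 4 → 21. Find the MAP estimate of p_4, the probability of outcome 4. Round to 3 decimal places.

MAP estimate: 0.348

The posterior is Dirichlet(αᵢ + nᵢ) = Dirichlet(20, 15, 13, 25).
For a Dirichlet(a₁,…,a_K) with all aᵢ > 1, the mode has j-th component (aⱼ − 1)/(Σaᵢ − K).
Here Σaᵢ = 73 and K = 4, so p_4 = (25 − 1)/(73 − 4) = 24/69 ≈ 0.348.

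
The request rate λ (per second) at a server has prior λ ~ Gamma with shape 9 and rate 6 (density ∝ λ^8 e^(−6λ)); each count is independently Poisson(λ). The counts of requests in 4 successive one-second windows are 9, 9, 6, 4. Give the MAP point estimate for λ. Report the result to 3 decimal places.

Σxᵢ = 9+9+6+4 = 28, with n = 4.
Posterior ∝ λ^8e^(−6λ) · λ^28e^(−4λ) = λ^36e^(−10λ), i.e. Gamma(shape=37, rate=10).
The mode of a Gamma(a, b) with a ≥ 1 (shape–rate) is (a−1)/b = 36/10 ≈ 3.600.

λ̂_MAP = 3.600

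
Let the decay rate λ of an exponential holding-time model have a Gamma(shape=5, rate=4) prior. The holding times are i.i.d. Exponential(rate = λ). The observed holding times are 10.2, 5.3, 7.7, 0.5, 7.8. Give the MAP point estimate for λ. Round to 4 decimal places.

The Exponential(rate=λ) likelihood is ∝ λ^n e^(−λΣtᵢ). Here n = 5 and Σtᵢ = 10.2 + 5.3 + 7.7 + 0.5 + 7.8 = 31.5.
Posterior ∝ λ^4e^(−4λ) · λ^5e^(−31.5λ) = λ^9e^(−35.5λ), i.e. Gamma(10, 35.5).
Mode = (a−1)/b = 9/35.5 ≈ 0.2535.

λ̂_MAP = 0.2535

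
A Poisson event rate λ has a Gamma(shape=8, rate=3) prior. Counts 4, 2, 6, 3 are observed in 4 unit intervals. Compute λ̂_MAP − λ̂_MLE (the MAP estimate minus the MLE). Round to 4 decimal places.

MAP − MLE = -0.6071

Σxᵢ = 15. Posterior is Gamma(23, 7); MAP = (23−1)/7 = 22/7 ≈ 3.14286.
MLE = x̄ = 15/4 ≈ 3.75000.
Difference = 22/7 − 15/4 = -17/28 ≈ -0.6071.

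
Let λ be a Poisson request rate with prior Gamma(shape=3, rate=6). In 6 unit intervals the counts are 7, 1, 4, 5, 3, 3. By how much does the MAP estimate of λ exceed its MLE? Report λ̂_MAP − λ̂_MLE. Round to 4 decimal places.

Σxᵢ = 23. Posterior is Gamma(26, 12); MAP = (26−1)/12 = 25/12 ≈ 2.08333.
MLE = x̄ = 23/6 ≈ 3.83333.
Difference = 25/12 − 23/6 = -7/4 ≈ -1.7500.

MAP − MLE = -1.7500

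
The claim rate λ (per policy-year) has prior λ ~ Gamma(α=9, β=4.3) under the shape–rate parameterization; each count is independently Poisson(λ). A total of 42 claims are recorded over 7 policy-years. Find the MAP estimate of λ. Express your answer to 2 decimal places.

Σxᵢ = 42, n = 7.
Posterior ∝ λ^8e^(−4.3λ) · λ^42e^(−7λ) = λ^50e^(−11.3λ), i.e. Gamma(shape=51, rate=11.3).
The mode of a Gamma(a, b) with a ≥ 1 (shape–rate) is (a−1)/b = 50/11.3 ≈ 4.42.

λ̂_MAP = 4.42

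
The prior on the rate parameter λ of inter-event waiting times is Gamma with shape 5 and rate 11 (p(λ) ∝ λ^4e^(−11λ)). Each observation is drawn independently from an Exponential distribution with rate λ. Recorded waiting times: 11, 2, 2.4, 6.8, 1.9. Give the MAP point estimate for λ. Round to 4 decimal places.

λ̂_MAP = 0.2564

The Exponential(rate=λ) likelihood is ∝ λ^n e^(−λΣtᵢ). Here n = 5 and Σtᵢ = 11 + 2 + 2.4 + 6.8 + 1.9 = 24.1.
Posterior ∝ λ^4e^(−11λ) · λ^5e^(−24.1λ) = λ^9e^(−35.1λ), i.e. Gamma(10, 35.1).
Mode = (a−1)/b = 9/35.1 ≈ 0.2564.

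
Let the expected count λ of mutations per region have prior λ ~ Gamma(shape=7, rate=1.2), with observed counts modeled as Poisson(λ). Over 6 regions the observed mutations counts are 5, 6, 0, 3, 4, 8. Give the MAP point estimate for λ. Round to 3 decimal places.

λ̂_MAP = 4.444

Σxᵢ = 5+6+0+3+4+8 = 26, with n = 6.
Posterior ∝ λ^6e^(−1.2λ) · λ^26e^(−6λ) = λ^32e^(−7.2λ), i.e. Gamma(shape=33, rate=7.2).
The mode of a Gamma(a, b) with a ≥ 1 (shape–rate) is (a−1)/b = 32/7.2 ≈ 4.444.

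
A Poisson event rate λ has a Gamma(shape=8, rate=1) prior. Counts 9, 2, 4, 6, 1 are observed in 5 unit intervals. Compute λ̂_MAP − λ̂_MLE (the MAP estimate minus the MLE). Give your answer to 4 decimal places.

Σxᵢ = 22. Posterior is Gamma(30, 6); MAP = (30−1)/6 = 29/6 ≈ 4.83333.
MLE = x̄ = 22/5 ≈ 4.40000.
Difference = 29/6 − 22/5 = 13/30 ≈ 0.4333.

MAP − MLE = 0.4333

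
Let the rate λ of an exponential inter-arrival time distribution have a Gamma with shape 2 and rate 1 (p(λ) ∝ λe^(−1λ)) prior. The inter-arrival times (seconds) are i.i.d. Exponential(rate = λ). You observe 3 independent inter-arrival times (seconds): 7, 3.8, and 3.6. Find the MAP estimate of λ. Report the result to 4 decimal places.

The Exponential(rate=λ) likelihood is ∝ λ^n e^(−λΣtᵢ). Here n = 3 and Σtᵢ = 7 + 3.8 + 3.6 = 14.4.
Posterior ∝ λe^(−1λ) · λ^3e^(−14.4λ) = λ^4e^(−15.4λ), i.e. Gamma(5, 15.4).
Mode = (a−1)/b = 4/15.4 ≈ 0.2597.

λ̂_MAP = 0.2597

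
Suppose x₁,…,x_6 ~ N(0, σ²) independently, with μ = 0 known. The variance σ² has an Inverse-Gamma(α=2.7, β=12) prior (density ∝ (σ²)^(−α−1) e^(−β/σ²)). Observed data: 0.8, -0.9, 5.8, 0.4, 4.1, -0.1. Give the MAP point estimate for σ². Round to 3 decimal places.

Sum of squared deviations about the known mean: SS = (0.8−0)² + (-0.9−0)² + (5.8−0)² + (0.4−0)² + (4.1−0)² + (-0.1−0)² = 52.07.
The Normal likelihood contributes (σ²)^(−n/2) exp(−SS/(2σ²)), so the posterior is Inverse-Gamma(α + n/2, β + SS/2) = Inverse-Gamma(5.7, 38.035).
The mode of Inverse-Gamma(a, b) is b/(a+1) = 38.035/6.7 ≈ 5.677.

σ̂²_MAP = 5.677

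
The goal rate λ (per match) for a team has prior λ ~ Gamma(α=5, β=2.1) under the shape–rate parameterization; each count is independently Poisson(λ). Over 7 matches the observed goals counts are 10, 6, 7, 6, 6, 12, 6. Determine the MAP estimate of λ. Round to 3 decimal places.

Σxᵢ = 10+6+7+6+6+12+6 = 53, with n = 7.
Posterior ∝ λ^4e^(−2.1λ) · λ^53e^(−7λ) = λ^57e^(−9.1λ), i.e. Gamma(shape=58, rate=9.1).
The mode of a Gamma(a, b) with a ≥ 1 (shape–rate) is (a−1)/b = 57/9.1 ≈ 6.264.

λ̂_MAP = 6.264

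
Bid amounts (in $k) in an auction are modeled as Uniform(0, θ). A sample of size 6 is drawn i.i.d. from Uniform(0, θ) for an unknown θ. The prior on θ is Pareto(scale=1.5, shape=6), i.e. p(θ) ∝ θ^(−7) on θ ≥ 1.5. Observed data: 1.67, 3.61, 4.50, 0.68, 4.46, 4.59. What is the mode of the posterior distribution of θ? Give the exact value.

The Uniform(0, θ) likelihood is θ^(−n) for θ ≥ max(xᵢ), zero otherwise. Here max(xᵢ) = 4.59.
Posterior ∝ θ^(−7) · θ^(−6) = θ^(−13) on θ ≥ max(1.5, 4.59) = 4.59.
This density is strictly decreasing in θ, so the posterior mode lies at the lower boundary of the support.

θ̂_MAP = 4.59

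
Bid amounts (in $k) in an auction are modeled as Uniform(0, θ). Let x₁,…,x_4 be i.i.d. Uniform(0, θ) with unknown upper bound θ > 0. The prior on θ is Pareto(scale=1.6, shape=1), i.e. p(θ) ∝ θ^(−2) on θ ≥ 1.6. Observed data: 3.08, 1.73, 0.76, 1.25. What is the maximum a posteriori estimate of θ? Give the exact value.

The Uniform(0, θ) likelihood is θ^(−n) for θ ≥ max(xᵢ), zero otherwise. Here max(xᵢ) = 3.08.
Posterior ∝ θ^(−2) · θ^(−4) = θ^(−6) on θ ≥ max(1.6, 3.08) = 3.08.
This density is strictly decreasing in θ, so the posterior mode lies at the lower boundary of the support.

θ̂_MAP = 3.08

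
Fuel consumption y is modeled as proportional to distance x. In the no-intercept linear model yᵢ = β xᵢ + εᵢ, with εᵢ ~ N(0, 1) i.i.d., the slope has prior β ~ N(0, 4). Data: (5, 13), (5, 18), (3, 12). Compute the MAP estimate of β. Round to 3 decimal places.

log p(β | y) = −Σ(yᵢ − βxᵢ)²/(2·1) − β²/(2·4) + const.
Setting the derivative to zero: Σxᵢ(yᵢ − βxᵢ)/1 − β/4 = 0, so β = Σxᵢyᵢ / (Σxᵢ² + σ²/τ²).
Σxᵢyᵢ = 5·13 + 5·18 + 3·12 = 191; Σxᵢ² = 59; σ²/τ² = 0.25.
β̂_MAP = 191 / (59 + 0.25) = 191/59.25 ≈ 3.224.

β̂_MAP = 3.224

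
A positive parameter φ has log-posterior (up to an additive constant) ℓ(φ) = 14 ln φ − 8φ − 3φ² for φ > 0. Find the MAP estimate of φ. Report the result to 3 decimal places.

φ̂_MAP = 1.000

ℓ'(φ) = 14/φ − 8 − 6φ. Setting this to zero and multiplying by φ: 6φ² + 8φ − 14 = 0.
φ = (−8 + √(8² + 4·6·14)) / (2·6) = (−8 + √400) / 12 = (−8 + 20)/12 = 1.
ℓ''(φ) = −14/φ² − 6 < 0, confirming a maximum.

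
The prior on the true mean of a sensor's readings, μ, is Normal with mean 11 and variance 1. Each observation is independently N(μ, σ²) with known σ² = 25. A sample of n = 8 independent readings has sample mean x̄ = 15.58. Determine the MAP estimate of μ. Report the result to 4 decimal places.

μ̂_MAP = 12.1103

n = 8, x̄ = 15.58.
For a Normal prior and Normal likelihood with known variance, the posterior is Normal; its mode equals its mean, the precision-weighted average.
Prior precision 1/σ₀² = 1/1 = 1; data precision n/σ² = 8/25 = 0.32.
μ̂ = (1·11 + 0.32·15.58) / (1 + 0.32) = 15.9856/1.32 = 9991/825 ≈ 12.1103.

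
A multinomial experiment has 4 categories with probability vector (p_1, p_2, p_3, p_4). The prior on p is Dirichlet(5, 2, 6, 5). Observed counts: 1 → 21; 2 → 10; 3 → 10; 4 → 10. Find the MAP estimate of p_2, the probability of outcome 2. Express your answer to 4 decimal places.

The posterior is Dirichlet(αᵢ + nᵢ) = Dirichlet(26, 12, 16, 15).
For a Dirichlet(a₁,…,a_K) with all aᵢ > 1, the mode has j-th component (aⱼ − 1)/(Σaᵢ − K).
Here Σaᵢ = 69 and K = 4, so p_2 = (12 − 1)/(69 − 4) = 11/65 ≈ 0.1692.

MAP estimate: 0.1692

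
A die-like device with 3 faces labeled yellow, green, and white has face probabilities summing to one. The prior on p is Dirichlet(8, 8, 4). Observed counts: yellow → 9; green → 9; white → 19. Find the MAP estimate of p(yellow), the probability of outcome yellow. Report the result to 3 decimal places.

The posterior is Dirichlet(αᵢ + nᵢ) = Dirichlet(17, 17, 23).
For a Dirichlet(a₁,…,a_K) with all aᵢ > 1, the mode has j-th component (aⱼ − 1)/(Σaᵢ − K).
Here Σaᵢ = 57 and K = 3, so p(yellow) = (17 − 1)/(57 − 3) = 16/54 ≈ 0.296.

MAP estimate of p(yellow) = 0.296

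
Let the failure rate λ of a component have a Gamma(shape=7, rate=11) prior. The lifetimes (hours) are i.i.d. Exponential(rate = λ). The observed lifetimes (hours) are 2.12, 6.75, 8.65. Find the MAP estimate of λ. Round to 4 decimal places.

λ̂_MAP = 0.3156

The Exponential(rate=λ) likelihood is ∝ λ^n e^(−λΣtᵢ). Here n = 3 and Σtᵢ = 2.12 + 6.75 + 8.65 = 17.52.
Posterior ∝ λ^6e^(−11λ) · λ^3e^(−17.52λ) = λ^9e^(−28.52λ), i.e. Gamma(10, 28.52).
Mode = (a−1)/b = 9/28.52 ≈ 0.3156.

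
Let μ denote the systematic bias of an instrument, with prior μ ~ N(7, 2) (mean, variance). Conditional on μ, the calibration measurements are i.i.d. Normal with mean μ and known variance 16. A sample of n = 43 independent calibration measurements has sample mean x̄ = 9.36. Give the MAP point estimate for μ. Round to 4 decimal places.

μ̂_MAP = 8.9898

n = 43, x̄ = 9.36.
For a Normal prior and Normal likelihood with known variance, the posterior is Normal; its mode equals its mean, the precision-weighted average.
Prior precision 1/σ₀² = 1/2 = 0.5; data precision n/σ² = 43/16 = 2.6875.
μ̂ = (0.5·7 + 2.6875·9.36) / (0.5 + 2.6875) = 28.655/3.1875 = 11462/1275 ≈ 8.9898.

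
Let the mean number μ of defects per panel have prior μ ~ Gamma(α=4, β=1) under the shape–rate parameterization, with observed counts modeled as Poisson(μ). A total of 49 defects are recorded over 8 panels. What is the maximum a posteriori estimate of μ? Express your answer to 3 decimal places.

μ̂_MAP = 5.778

Σxᵢ = 49, n = 8.
Posterior ∝ μ^3e^(−1μ) · μ^49e^(−8μ) = μ^52e^(−9μ), i.e. Gamma(shape=53, rate=9).
The mode of a Gamma(a, b) with a ≥ 1 (shape–rate) is (a−1)/b = 52/9 ≈ 5.778.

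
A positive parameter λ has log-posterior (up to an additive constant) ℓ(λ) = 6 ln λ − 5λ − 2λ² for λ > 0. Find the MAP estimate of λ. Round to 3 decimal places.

ℓ'(λ) = 6/λ − 5 − 4λ. Setting this to zero and multiplying by λ: 4λ² + 5λ − 6 = 0.
λ = (−5 + √(5² + 4·4·6)) / (2·4) = (−5 + √121) / 8 = (−5 + 11)/8 = 3/4.
ℓ''(λ) = −6/λ² − 4 < 0, confirming a maximum.

λ̂_MAP = 0.750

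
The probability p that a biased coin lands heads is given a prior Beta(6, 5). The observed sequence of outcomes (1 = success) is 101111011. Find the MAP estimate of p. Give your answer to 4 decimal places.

Prior: Beta(6, 5).
Data: 7 successes in 9 trials (from the sequence). The binomial likelihood contributes p^7(1−p)^2, so the posterior is Beta(6+7, 5+2) = Beta(13, 7).
For Beta(a, b) with a, b > 1 the mode is (a−1)/(a+b−2) = 12/18 ≈ 0.6667.

p̂_MAP = 0.6667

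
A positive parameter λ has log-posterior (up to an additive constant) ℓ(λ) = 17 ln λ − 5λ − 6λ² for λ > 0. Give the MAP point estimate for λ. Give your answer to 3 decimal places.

ℓ'(λ) = 17/λ − 5 − 12λ. Setting this to zero and multiplying by λ: 12λ² + 5λ − 17 = 0.
λ = (−5 + √(5² + 4·12·17)) / (2·12) = (−5 + √841) / 24 = (−5 + 29)/24 = 1.
ℓ''(λ) = −17/λ² − 12 < 0, confirming a maximum.

λ̂_MAP = 1.000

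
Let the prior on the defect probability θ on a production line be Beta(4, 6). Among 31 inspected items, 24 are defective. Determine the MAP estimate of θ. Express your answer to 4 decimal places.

θ̂_MAP = 0.6923

Prior: Beta(4, 6).
Data: 24 successes in 31 trials. The binomial likelihood contributes θ^24(1−θ)^7, so the posterior is Beta(4+24, 6+7) = Beta(28, 13).
For Beta(a, b) with a, b > 1 the mode is (a−1)/(a+b−2) = 27/39 ≈ 0.6923.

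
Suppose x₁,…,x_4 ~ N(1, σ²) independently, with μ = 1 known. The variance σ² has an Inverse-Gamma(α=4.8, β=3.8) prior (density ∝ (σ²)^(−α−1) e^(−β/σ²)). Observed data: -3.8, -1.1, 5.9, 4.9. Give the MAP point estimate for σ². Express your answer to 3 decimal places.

σ̂²_MAP = 4.761

Sum of squared deviations about the known mean: SS = (-3.8−1)² + (-1.1−1)² + (5.9−1)² + (4.9−1)² = 66.67.
The Normal likelihood contributes (σ²)^(−n/2) exp(−SS/(2σ²)), so the posterior is Inverse-Gamma(α + n/2, β + SS/2) = Inverse-Gamma(6.8, 37.135).
The mode of Inverse-Gamma(a, b) is b/(a+1) = 37.135/7.8 ≈ 4.761.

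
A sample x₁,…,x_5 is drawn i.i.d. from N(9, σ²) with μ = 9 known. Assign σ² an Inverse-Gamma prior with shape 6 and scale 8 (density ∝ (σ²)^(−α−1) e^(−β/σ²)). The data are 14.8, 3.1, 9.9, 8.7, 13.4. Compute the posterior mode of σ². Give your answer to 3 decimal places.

σ̂²_MAP = 5.511

Sum of squared deviations about the known mean: SS = (14.8−9)² + (3.1−9)² + (9.9−9)² + (8.7−9)² + (13.4−9)² = 88.71.
The Normal likelihood contributes (σ²)^(−n/2) exp(−SS/(2σ²)), so the posterior is Inverse-Gamma(α + n/2, β + SS/2) = Inverse-Gamma(8.5, 52.355).
The mode of Inverse-Gamma(a, b) is b/(a+1) = 52.355/9.5 ≈ 5.511.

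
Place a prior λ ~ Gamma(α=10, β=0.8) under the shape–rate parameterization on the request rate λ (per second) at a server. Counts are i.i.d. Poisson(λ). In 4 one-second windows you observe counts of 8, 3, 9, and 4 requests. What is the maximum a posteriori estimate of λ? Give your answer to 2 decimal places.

λ̂_MAP = 6.88

Σxᵢ = 8+3+9+4 = 24, with n = 4.
Posterior ∝ λ^9e^(−0.8λ) · λ^24e^(−4λ) = λ^33e^(−4.8λ), i.e. Gamma(shape=34, rate=4.8).
The mode of a Gamma(a, b) with a ≥ 1 (shape–rate) is (a−1)/b = 33/4.8 ≈ 6.88.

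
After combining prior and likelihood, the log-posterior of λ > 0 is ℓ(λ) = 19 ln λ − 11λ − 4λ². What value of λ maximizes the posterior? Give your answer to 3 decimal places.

λ̂_MAP = 1.000

ℓ'(λ) = 19/λ − 11 − 8λ. Setting this to zero and multiplying by λ: 8λ² + 11λ − 19 = 0.
λ = (−11 + √(11² + 4·8·19)) / (2·8) = (−11 + √729) / 16 = (−11 + 27)/16 = 1.
ℓ''(λ) = −19/λ² − 8 < 0, confirming a maximum.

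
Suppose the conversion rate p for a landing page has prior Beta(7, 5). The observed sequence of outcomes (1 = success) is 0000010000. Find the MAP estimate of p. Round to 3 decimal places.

Prior: Beta(7, 5).
Data: 1 success in 10 trials (from the sequence). The binomial likelihood contributes p(1−p)^9, so the posterior is Beta(7+1, 5+9) = Beta(8, 14).
For Beta(a, b) with a, b > 1 the mode is (a−1)/(a+b−2) = 7/20 ≈ 0.350.

p̂_MAP = 0.350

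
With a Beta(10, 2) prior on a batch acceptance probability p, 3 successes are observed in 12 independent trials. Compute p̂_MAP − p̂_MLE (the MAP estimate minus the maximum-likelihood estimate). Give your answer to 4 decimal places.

Posterior is Beta(13, 11); MAP = (13−1)/(24−2) = 12/22 ≈ 0.54545.
MLE ignores the prior: p̂_MLE = k/n = 3/12 ≈ 0.25000.
Difference = 12/22 − 3/12 = 13/44 ≈ 0.2955.

MAP − MLE = 0.2955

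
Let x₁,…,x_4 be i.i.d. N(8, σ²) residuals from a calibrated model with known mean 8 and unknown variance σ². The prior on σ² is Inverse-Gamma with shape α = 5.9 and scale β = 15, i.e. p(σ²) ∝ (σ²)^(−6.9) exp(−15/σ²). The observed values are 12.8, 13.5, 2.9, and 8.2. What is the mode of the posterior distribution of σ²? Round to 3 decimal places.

Sum of squared deviations about the known mean: SS = (12.8−8)² + (13.5−8)² + (2.9−8)² + (8.2−8)² = 79.34.
The Normal likelihood contributes (σ²)^(−n/2) exp(−SS/(2σ²)), so the posterior is Inverse-Gamma(α + n/2, β + SS/2) = Inverse-Gamma(7.9, 54.67).
The mode of Inverse-Gamma(a, b) is b/(a+1) = 54.67/8.9 ≈ 6.143.

σ̂²_MAP = 6.143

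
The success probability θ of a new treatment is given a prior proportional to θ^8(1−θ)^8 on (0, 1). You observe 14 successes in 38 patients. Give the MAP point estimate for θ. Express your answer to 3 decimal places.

The prior density ∝ θ^8(1−θ)^8 is the kernel of Beta(9, 9).
Data: 14 successes in 38 trials. The binomial likelihood contributes θ^14(1−θ)^24, so the posterior is Beta(9+14, 9+24) = Beta(23, 33).
For Beta(a, b) with a, b > 1 the mode is (a−1)/(a+b−2) = 22/54 ≈ 0.407.

θ̂_MAP = 0.407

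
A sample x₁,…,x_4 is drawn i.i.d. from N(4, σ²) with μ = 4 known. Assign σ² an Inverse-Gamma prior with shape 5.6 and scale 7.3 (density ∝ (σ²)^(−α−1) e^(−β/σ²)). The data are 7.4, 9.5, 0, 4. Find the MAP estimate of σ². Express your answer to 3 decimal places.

Sum of squared deviations about the known mean: SS = (7.4−4)² + (9.5−4)² + (0−4)² + (4−4)² = 57.81.
The Normal likelihood contributes (σ²)^(−n/2) exp(−SS/(2σ²)), so the posterior is Inverse-Gamma(α + n/2, β + SS/2) = Inverse-Gamma(7.6, 36.205).
The mode of Inverse-Gamma(a, b) is b/(a+1) = 36.205/8.6 ≈ 4.210.

σ̂²_MAP = 4.210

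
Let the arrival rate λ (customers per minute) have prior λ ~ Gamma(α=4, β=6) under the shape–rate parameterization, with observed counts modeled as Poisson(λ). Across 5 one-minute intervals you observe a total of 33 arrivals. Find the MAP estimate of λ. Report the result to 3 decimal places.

Σxᵢ = 33, n = 5.
Posterior ∝ λ^3e^(−6λ) · λ^33e^(−5λ) = λ^36e^(−11λ), i.e. Gamma(shape=37, rate=11).
The mode of a Gamma(a, b) with a ≥ 1 (shape–rate) is (a−1)/b = 36/11 ≈ 3.273.

λ̂_MAP = 3.273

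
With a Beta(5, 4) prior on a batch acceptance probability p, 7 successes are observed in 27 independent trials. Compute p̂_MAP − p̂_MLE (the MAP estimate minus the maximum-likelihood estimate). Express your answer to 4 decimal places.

Posterior is Beta(12, 24); MAP = (12−1)/(36−2) = 11/34 ≈ 0.32353.
MLE ignores the prior: p̂_MLE = k/n = 7/27 ≈ 0.25926.
Difference = 11/34 − 7/27 = 59/918 ≈ 0.0643.

MAP − MLE = 0.0643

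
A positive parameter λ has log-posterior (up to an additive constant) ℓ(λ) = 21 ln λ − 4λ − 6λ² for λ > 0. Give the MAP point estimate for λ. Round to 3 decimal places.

ℓ'(λ) = 21/λ − 4 − 12λ. Setting this to zero and multiplying by λ: 12λ² + 4λ − 21 = 0.
λ = (−4 + √(4² + 4·12·21)) / (2·12) = (−4 + √1024) / 24 = (−4 + 32)/24 = 7/6.
ℓ''(λ) = −21/λ² − 12 < 0, confirming a maximum.

λ̂_MAP = 1.167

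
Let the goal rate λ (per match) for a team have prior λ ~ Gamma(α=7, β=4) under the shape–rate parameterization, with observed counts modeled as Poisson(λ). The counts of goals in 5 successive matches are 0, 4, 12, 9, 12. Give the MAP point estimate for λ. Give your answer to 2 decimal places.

Σxᵢ = 0+4+12+9+12 = 37, with n = 5.
Posterior ∝ λ^6e^(−4λ) · λ^37e^(−5λ) = λ^43e^(−9λ), i.e. Gamma(shape=44, rate=9).
The mode of a Gamma(a, b) with a ≥ 1 (shape–rate) is (a−1)/b = 43/9 ≈ 4.78.

λ̂_MAP = 4.78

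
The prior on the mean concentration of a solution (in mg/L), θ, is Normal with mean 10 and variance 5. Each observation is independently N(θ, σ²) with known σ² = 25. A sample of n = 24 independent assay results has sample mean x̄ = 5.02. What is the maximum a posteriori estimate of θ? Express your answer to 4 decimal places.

n = 24, x̄ = 5.02.
For a Normal prior and Normal likelihood with known variance, the posterior is Normal; its mode equals its mean, the precision-weighted average.
Prior precision 1/σ₀² = 1/5 = 0.2; data precision n/σ² = 24/25 = 0.96.
θ̂ = (0.2·10 + 0.96·5.02) / (0.2 + 0.96) = 6.8192/1.16 = 4262/725 ≈ 5.8786.

θ̂_MAP = 5.8786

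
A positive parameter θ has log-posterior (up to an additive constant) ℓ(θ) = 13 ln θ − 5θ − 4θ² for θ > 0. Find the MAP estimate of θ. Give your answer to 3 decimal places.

ℓ'(θ) = 13/θ − 5 − 8θ. Setting this to zero and multiplying by θ: 8θ² + 5θ − 13 = 0.
θ = (−5 + √(5² + 4·8·13)) / (2·8) = (−5 + √441) / 16 = (−5 + 21)/16 = 1.
ℓ''(θ) = −13/θ² − 8 < 0, confirming a maximum.

θ̂_MAP = 1.000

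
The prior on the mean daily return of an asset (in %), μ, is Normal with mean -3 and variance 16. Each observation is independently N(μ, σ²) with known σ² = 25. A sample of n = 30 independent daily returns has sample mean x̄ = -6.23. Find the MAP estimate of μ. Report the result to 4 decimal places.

μ̂_MAP = -6.0701

n = 30, x̄ = -6.23.
For a Normal prior and Normal likelihood with known variance, the posterior is Normal; its mode equals its mean, the precision-weighted average.
Prior precision 1/σ₀² = 1/16 = 0.0625; data precision n/σ² = 30/25 = 1.2.
μ̂ = (0.0625·(-3) + 1.2·(-6.23)) / (0.0625 + 1.2) = (-7.6635)/1.2625 = -15327/2525 ≈ -6.0701.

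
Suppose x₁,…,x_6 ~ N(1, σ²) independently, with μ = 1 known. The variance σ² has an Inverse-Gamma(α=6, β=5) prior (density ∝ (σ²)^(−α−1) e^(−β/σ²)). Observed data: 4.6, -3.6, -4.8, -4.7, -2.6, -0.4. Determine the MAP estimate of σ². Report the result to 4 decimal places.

σ̂²_MAP = 6.2585

Sum of squared deviations about the known mean: SS = (4.6−1)² + (-3.6−1)² + (-4.8−1)² + (-4.7−1)² + (-2.6−1)² + (-0.4−1)² = 115.17.
The Normal likelihood contributes (σ²)^(−n/2) exp(−SS/(2σ²)), so the posterior is Inverse-Gamma(α + n/2, β + SS/2) = Inverse-Gamma(9, 62.585).
The mode of Inverse-Gamma(a, b) is b/(a+1) = 62.585/10 ≈ 6.2585.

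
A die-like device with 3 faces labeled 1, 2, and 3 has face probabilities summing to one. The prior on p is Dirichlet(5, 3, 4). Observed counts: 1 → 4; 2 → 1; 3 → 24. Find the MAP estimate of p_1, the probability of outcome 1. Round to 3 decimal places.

MAP estimate: 0.211

The posterior is Dirichlet(αᵢ + nᵢ) = Dirichlet(9, 4, 28).
For a Dirichlet(a₁,…,a_K) with all aᵢ > 1, the mode has j-th component (aⱼ − 1)/(Σaᵢ − K).
Here Σaᵢ = 41 and K = 3, so p_1 = (9 − 1)/(41 − 3) = 8/38 ≈ 0.211.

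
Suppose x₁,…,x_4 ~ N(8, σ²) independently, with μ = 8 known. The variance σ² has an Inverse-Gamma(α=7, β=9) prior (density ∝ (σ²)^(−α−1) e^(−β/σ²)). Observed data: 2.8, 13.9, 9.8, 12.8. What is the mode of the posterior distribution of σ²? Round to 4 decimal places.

Sum of squared deviations about the known mean: SS = (2.8−8)² + (13.9−8)² + (9.8−8)² + (12.8−8)² = 88.13.
The Normal likelihood contributes (σ²)^(−n/2) exp(−SS/(2σ²)), so the posterior is Inverse-Gamma(α + n/2, β + SS/2) = Inverse-Gamma(9, 53.065).
The mode of Inverse-Gamma(a, b) is b/(a+1) = 53.065/10 ≈ 5.3065.

σ̂²_MAP = 5.3065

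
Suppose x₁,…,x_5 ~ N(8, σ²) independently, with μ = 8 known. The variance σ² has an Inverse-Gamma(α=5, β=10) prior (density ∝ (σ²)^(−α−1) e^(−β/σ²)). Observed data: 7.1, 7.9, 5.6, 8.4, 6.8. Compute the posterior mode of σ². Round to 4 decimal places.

σ̂²_MAP = 1.6576

Sum of squared deviations about the known mean: SS = (7.1−8)² + (7.9−8)² + (5.6−8)² + (8.4−8)² + (6.8−8)² = 8.18.
The Normal likelihood contributes (σ²)^(−n/2) exp(−SS/(2σ²)), so the posterior is Inverse-Gamma(α + n/2, β + SS/2) = Inverse-Gamma(7.5, 14.09).
The mode of Inverse-Gamma(a, b) is b/(a+1) = 14.09/8.5 ≈ 1.6576.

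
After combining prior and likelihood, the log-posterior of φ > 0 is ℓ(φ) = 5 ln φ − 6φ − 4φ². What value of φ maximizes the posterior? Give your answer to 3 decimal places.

ℓ'(φ) = 5/φ − 6 − 8φ. Setting this to zero and multiplying by φ: 8φ² + 6φ − 5 = 0.
φ = (−6 + √(6² + 4·8·5)) / (2·8) = (−6 + √196) / 16 = (−6 + 14)/16 = 1/2.
ℓ''(φ) = −5/φ² − 8 < 0, confirming a maximum.

φ̂_MAP = 0.500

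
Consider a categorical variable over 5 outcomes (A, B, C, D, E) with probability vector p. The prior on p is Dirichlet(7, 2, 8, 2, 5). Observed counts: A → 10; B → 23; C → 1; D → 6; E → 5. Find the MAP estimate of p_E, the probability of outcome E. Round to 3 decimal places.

MAP estimate of p_E = 0.141

The posterior is Dirichlet(αᵢ + nᵢ) = Dirichlet(17, 25, 9, 8, 10).
For a Dirichlet(a₁,…,a_K) with all aᵢ > 1, the mode has j-th component (aⱼ − 1)/(Σaᵢ − K).
Here Σaᵢ = 69 and K = 5, so p_E = (10 − 1)/(69 − 5) = 9/64 ≈ 0.141.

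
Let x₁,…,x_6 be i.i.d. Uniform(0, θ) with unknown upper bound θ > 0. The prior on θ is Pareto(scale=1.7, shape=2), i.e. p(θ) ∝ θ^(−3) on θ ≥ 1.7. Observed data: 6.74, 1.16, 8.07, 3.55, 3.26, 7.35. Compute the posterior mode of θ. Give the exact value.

θ̂_MAP = 8.07

The Uniform(0, θ) likelihood is θ^(−n) for θ ≥ max(xᵢ), zero otherwise. Here max(xᵢ) = 8.07.
Posterior ∝ θ^(−3) · θ^(−6) = θ^(−9) on θ ≥ max(1.7, 8.07) = 8.07.
This density is strictly decreasing in θ, so the posterior mode lies at the lower boundary of the support.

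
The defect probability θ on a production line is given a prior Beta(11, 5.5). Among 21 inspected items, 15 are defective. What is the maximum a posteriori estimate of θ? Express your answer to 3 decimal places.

Prior: Beta(11, 5.5).
Data: 15 successes in 21 trials. The binomial likelihood contributes θ^15(1−θ)^6, so the posterior is Beta(11+15, 5.5+6) = Beta(26, 11.5).
For Beta(a, b) with a, b > 1 the mode is (a−1)/(a+b−2) = 25/35.5 ≈ 0.704.

θ̂_MAP = 0.704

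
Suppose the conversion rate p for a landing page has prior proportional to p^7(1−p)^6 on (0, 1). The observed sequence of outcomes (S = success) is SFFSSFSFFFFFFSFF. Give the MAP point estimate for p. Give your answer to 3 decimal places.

p̂_MAP = 0.414

The prior density ∝ p^7(1−p)^6 is the kernel of Beta(8, 7).
Data: 5 successes in 16 trials (from the sequence). The binomial likelihood contributes p^5(1−p)^11, so the posterior is Beta(8+5, 7+11) = Beta(13, 18).
For Beta(a, b) with a, b > 1 the mode is (a−1)/(a+b−2) = 12/29 ≈ 0.414.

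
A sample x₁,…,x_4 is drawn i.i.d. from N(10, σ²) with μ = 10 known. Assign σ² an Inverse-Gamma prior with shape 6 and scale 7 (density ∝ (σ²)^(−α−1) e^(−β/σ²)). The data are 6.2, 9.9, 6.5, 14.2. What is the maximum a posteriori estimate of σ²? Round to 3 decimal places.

Sum of squared deviations about the known mean: SS = (6.2−10)² + (9.9−10)² + (6.5−10)² + (14.2−10)² = 44.34.
The Normal likelihood contributes (σ²)^(−n/2) exp(−SS/(2σ²)), so the posterior is Inverse-Gamma(α + n/2, β + SS/2) = Inverse-Gamma(8, 29.17).
The mode of Inverse-Gamma(a, b) is b/(a+1) = 29.17/9 ≈ 3.241.

σ̂²_MAP = 3.241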